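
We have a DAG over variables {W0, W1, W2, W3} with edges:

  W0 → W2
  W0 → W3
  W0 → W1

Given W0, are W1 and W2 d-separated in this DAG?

Only one path connects W1 and W2:
Path 1: W1 ← W0 → W2
  W0 is a fork here and W0 is conditioned on, so the path is blocked at W0.
Every path is blocked, so W1 and W2 are d-separated given {W0}.

Yes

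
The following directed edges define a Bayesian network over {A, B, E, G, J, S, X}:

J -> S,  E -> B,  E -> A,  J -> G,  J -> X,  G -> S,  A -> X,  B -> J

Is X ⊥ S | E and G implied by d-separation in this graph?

No

4 paths connect X and S; each must be blocked for d-separation to hold:
Path 1: X ← J → G → S
  G is a chain here and G is conditioned on, so the path is blocked at G.
Path 2: X ← J → S
  J is a fork and J is not conditioned on — no node blocks this path, so it is active.
Path 3: X ← A ← E → B → J → G → S
  E is a fork here and E is conditioned on, so the path is blocked at E.
Path 4: X ← A ← E → B → J → S
  E is a fork here and E is conditioned on, so the path is blocked at E.
Because an active path exists, X and S are not d-separated.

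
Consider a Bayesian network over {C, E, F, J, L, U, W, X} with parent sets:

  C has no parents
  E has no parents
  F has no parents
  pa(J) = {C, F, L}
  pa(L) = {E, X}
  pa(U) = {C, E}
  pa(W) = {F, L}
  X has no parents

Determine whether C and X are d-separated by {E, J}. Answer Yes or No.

No — C and X are not d-separated given {E, J}.

Enumerating the 3 paths from C to X and testing each for blocking by {E, J}:
Path 1: C → J ← L ← X
  J is a collider and J is conditioned on, which opens it; L is a chain and L is not conditioned on — no node blocks this path, so it is active.
Path 2: C → J ← F → W ← L ← X
  W is a collider here and neither W nor any of its descendants is conditioned on, so the collider stays closed — the path is blocked at W.
Path 3: C → U ← E → L ← X
  U is a collider here and neither U nor any of its descendants is conditioned on, so the collider stays closed — the path is blocked at U.
At least one path is unblocked, so d-separation fails.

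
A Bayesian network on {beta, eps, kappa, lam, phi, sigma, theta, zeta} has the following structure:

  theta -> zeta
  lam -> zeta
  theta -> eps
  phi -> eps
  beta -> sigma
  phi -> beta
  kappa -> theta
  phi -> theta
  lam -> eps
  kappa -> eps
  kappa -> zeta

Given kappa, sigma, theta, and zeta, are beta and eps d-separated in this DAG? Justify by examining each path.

No — beta and eps are not d-separated given {kappa, sigma, theta, zeta}.

There are 6 undirected paths between beta and eps; checking each against the conditioning set {kappa, sigma, theta, zeta}:
Path 1: beta ← phi → theta → zeta ← kappa → eps
  theta is a chain here and theta is conditioned on, so the path is blocked at theta.
Path 2: beta ← phi → theta → zeta ← lam → eps
  theta is a chain here and theta is conditioned on, so the path is blocked at theta.
Path 3: beta ← phi → theta ← kappa → zeta ← lam → eps
  kappa is a fork here and kappa is conditioned on, so the path is blocked at kappa.
Path 4: beta ← phi → theta ← kappa → eps
  kappa is a fork here and kappa is conditioned on, so the path is blocked at kappa.
Path 5: beta ← phi → theta → eps
  theta is a chain here and theta is conditioned on, so the path is blocked at theta.
Path 6: beta ← phi → eps
  phi is a fork and phi is not conditioned on — no node blocks this path, so it is active.
At least one path is unblocked, so d-separation fails.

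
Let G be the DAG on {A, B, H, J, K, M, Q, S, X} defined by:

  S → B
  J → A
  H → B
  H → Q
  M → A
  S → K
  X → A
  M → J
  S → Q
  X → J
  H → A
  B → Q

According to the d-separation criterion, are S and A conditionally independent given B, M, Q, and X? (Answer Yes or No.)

No — S and A are not d-separated given {B, M, Q, X}.

We examine all 4 paths between S and A:
Path 1: S → Q ← H → A
  Q is a collider and Q is conditioned on, which opens it; H is a fork and H is not conditioned on — no node blocks this path, so it is active.
Path 2: S → Q ← B ← H → A
  B is a chain here and B is conditioned on, so the path is blocked at B.
Path 3: S → B → Q ← H → A
  B is a chain here and B is conditioned on, so the path is blocked at B.
Path 4: S → B ← H → A
  B is a collider and B is conditioned on, which opens it; H is a fork and H is not conditioned on — no node blocks this path, so it is active.
Because an active path exists, S and A are not d-separated.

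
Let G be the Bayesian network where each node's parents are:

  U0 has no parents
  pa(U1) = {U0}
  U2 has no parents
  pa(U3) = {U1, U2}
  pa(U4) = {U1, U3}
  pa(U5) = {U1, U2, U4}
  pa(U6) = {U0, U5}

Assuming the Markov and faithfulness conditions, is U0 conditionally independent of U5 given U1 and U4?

Yes

6 paths connect U0 and U5; each must be blocked for d-separation to hold:
Path 1: U0 → U1 → U3 ← U2 → U5
  U1 is a chain here and U1 is conditioned on, so the path is blocked at U1.
Path 2: U0 → U1 → U3 → U4 → U5
  U1 is a chain here and U1 is conditioned on, so the path is blocked at U1.
Path 3: U0 → U1 → U5
  U1 is a chain here and U1 is conditioned on, so the path is blocked at U1.
Path 4: U0 → U1 → U4 ← U3 ← U2 → U5
  U1 is a chain here and U1 is conditioned on, so the path is blocked at U1.
Path 5: U0 → U1 → U4 → U5
  U1 is a chain here and U1 is conditioned on, so the path is blocked at U1.
Path 6: U0 → U6 ← U5
  U6 is a collider here and neither U6 nor any of its descendants is conditioned on, so the collider stays closed — the path is blocked at U6.
Every path is blocked, so U0 and U5 are d-separated given {U1, U4}.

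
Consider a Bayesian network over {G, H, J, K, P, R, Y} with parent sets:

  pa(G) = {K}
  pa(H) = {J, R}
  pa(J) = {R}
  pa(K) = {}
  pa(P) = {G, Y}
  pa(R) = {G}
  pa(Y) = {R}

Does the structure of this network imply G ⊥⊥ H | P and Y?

Enumerating the 4 paths from G to H and testing each for blocking by {P, Y}:
  1. G → P ← Y ← R → J → H — P:collider[open]; Y:chain[blocks]; R:fork[open]; J:chain[open] ⇒ blocked
  2. G → P ← Y ← R → H — P:collider[open]; Y:chain[blocks]; R:fork[open] ⇒ blocked
  3. G → R → J → H — R:chain[open]; J:chain[open] ⇒ active
  4. G → R → H — R:chain[open] ⇒ active
Since the path G → R → J → H is active, G and H are not d-separated given {P, Y}.

No — G and H are not d-separated given {P, Y}.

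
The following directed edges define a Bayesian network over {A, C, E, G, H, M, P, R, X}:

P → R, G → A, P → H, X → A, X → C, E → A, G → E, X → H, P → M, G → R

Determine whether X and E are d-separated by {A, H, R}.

4 paths connect X and E; each must be blocked for d-separation to hold:
Path 1: X → H ← P → R ← G → A ← E
  H is a collider and H is conditioned on, which opens it; P is a fork and P is not conditioned on; R is a collider and R is conditioned on, which opens it; G is a fork and G is not conditioned on; A is a collider and A is conditioned on, which opens it — no node blocks this path, so it is active.
Path 2: X → H ← P → R ← G → E
  H is a collider and H is conditioned on, which opens it; P is a fork and P is not conditioned on; R is a collider and R is conditioned on, which opens it; G is a fork and G is not conditioned on — no node blocks this path, so it is active.
Path 3: X → A ← G → E
  A is a collider and A is conditioned on, which opens it; G is a fork and G is not conditioned on — no node blocks this path, so it is active.
Path 4: X → A ← E
  A is a collider and A is conditioned on, which opens it — no node blocks this path, so it is active.
Because an active path exists, X and E are not d-separated.

No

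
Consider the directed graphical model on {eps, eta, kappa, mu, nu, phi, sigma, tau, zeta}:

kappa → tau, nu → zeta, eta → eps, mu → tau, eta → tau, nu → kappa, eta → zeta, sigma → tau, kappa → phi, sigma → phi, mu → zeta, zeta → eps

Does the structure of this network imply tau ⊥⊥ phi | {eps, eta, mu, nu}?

No

There are 5 undirected paths between tau and phi; checking each against the conditioning set {eps, eta, mu, nu}:
Path 1: tau ← kappa → phi
  kappa is a fork and kappa is not conditioned on — no node blocks this path, so it is active.
Path 2: tau ← eta → zeta ← nu → kappa → phi
  eta is a fork here and eta is conditioned on, so the path is blocked at eta.
Path 3: tau ← eta → eps ← zeta ← nu → kappa → phi
  eta is a fork here and eta is conditioned on, so the path is blocked at eta.
Path 4: tau ← sigma → phi
  sigma is a fork and sigma is not conditioned on — no node blocks this path, so it is active.
Path 5: tau ← mu → zeta ← nu → kappa → phi
  mu is a fork here and mu is conditioned on, so the path is blocked at mu.
At least one path is unblocked, so d-separation fails.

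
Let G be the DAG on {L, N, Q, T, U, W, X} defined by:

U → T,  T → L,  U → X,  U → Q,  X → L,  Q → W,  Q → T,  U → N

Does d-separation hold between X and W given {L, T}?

No

Enumerating the 4 paths from X to W and testing each for blocking by {L, T}:
Path 1: X → L ← T ← Q → W
  T is a chain here and T is conditioned on, so the path is blocked at T.
Path 2: X → L ← T ← U → Q → W
  T is a chain here and T is conditioned on, so the path is blocked at T.
Path 3: X ← U → Q → W
  U is a fork and U is not conditioned on; Q is a chain and Q is not conditioned on — no node blocks this path, so it is active.
Path 4: X ← U → T ← Q → W
  U is a fork and U is not conditioned on; T is a collider and T is conditioned on, which opens it; Q is a fork and Q is not conditioned on — no node blocks this path, so it is active.
At least one path is unblocked, so d-separation fails.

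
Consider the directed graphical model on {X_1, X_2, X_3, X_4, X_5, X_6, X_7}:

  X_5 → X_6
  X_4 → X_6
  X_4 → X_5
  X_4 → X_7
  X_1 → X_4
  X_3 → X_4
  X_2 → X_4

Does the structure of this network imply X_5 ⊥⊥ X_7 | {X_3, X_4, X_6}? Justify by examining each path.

2 paths connect X_5 and X_7; each must be blocked for d-separation to hold:
Path 1: X_5 → X_6 ← X_4 → X_7
  X_4 is a fork here and X_4 is conditioned on, so the path is blocked at X_4.
Path 2: X_5 ← X_4 → X_7
  X_4 is a fork here and X_4 is conditioned on, so the path is blocked at X_4.
Every path is blocked, so X_5 and X_7 are d-separated given {X_3, X_4, X_6}.

Yes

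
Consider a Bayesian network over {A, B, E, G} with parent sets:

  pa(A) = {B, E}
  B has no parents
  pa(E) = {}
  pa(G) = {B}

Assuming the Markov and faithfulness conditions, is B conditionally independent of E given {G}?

Yes

There is one path between B and E:
  1. B → A ← E — A:collider[blocks] ⇒ blocked
Since every path is blocked, d-separation holds.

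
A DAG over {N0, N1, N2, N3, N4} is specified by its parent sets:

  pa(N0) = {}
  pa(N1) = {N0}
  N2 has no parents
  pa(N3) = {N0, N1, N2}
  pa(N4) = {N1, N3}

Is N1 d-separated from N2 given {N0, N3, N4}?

3 paths connect N1 and N2; each must be blocked for d-separation to hold:
Path 1: N1 → N3 ← N2
  N3 is a collider and N3 is conditioned on, which opens it — no node blocks this path, so it is active.
Path 2: N1 → N4 ← N3 ← N2
  N3 is a chain here and N3 is conditioned on, so the path is blocked at N3.
Path 3: N1 ← N0 → N3 ← N2
  N0 is a fork here and N0 is conditioned on, so the path is blocked at N0.
At least one path is unblocked, so d-separation fails.

No — N1 and N2 are not d-separated given {N0, N3, N4}.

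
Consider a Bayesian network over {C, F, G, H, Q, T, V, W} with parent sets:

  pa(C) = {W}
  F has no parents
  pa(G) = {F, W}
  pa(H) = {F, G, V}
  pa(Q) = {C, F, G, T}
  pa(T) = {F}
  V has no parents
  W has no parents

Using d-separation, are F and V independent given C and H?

No

6 paths connect F and V; each must be blocked for d-separation to hold:
Path 1: F → G → H ← V
  G is a chain and G is not conditioned on; H is a collider and H is conditioned on, which opens it — no node blocks this path, so it is active.
Path 2: F → Q ← G → H ← V
  Q is a collider here and neither Q nor any of its descendants is conditioned on, so the collider stays closed — the path is blocked at Q.
Path 3: F → Q ← C ← W → G → H ← V
  Q is a collider here and neither Q nor any of its descendants is conditioned on, so the collider stays closed — the path is blocked at Q.
Path 4: F → H ← V
  H is a collider and H is conditioned on, which opens it — no node blocks this path, so it is active.
Path 5: F → T → Q ← G → H ← V
  Q is a collider here and neither Q nor any of its descendants is conditioned on, so the collider stays closed — the path is blocked at Q.
Path 6: F → T → Q ← C ← W → G → H ← V
  Q is a collider here and neither Q nor any of its descendants is conditioned on, so the collider stays closed — the path is blocked at Q.
At least one path is unblocked, so d-separation fails.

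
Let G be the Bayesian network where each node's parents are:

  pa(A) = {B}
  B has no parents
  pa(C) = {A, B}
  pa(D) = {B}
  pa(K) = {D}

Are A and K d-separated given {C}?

Enumerating the 2 paths from A to K and testing each for blocking by {C}:
Path 1: A ← B → D → K
  B is a fork and B is not conditioned on; D is a chain and D is not conditioned on — no node blocks this path, so it is active.
Path 2: A → C ← B → D → K
  C is a collider and C is conditioned on, which opens it; B is a fork and B is not conditioned on; D is a chain and D is not conditioned on — no node blocks this path, so it is active.
At least one path is unblocked, so d-separation fails.

No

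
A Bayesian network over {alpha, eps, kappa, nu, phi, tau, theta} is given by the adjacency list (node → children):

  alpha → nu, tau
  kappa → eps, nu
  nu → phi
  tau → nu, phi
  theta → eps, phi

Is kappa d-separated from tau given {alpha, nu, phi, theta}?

No

There are 6 undirected paths between kappa and tau; checking each against the conditioning set {alpha, nu, phi, theta}:
Path 1: kappa → nu → phi ← tau
  nu is a chain here and nu is conditioned on, so the path is blocked at nu.
Path 2: kappa → nu ← tau
  nu is a collider and nu is conditioned on, which opens it — no node blocks this path, so it is active.
Path 3: kappa → nu ← alpha → tau
  alpha is a fork here and alpha is conditioned on, so the path is blocked at alpha.
Path 4: kappa → eps ← theta → phi ← tau
  eps is a collider here and neither eps nor any of its descendants is conditioned on, so the collider stays closed — the path is blocked at eps.
Path 5: kappa → eps ← theta → phi ← nu ← tau
  eps is a collider here and neither eps nor any of its descendants is conditioned on, so the collider stays closed — the path is blocked at eps.
Path 6: kappa → eps ← theta → phi ← nu ← alpha → tau
  eps is a collider here and neither eps nor any of its descendants is conditioned on, so the collider stays closed — the path is blocked at eps.
Since the path kappa → nu ← tau is active, kappa and tau are not d-separated given {alpha, nu, phi, theta}.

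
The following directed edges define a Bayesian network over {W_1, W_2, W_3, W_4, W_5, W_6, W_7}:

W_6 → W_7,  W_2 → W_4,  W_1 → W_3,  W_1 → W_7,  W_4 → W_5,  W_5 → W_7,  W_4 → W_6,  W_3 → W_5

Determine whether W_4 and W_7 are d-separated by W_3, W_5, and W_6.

Enumerating the 3 paths from W_4 to W_7 and testing each for blocking by {W_3, W_5, W_6}:
Path 1: W_4 → W_6 → W_7
  W_6 is a chain here and W_6 is conditioned on, so the path is blocked at W_6.
Path 2: W_4 → W_5 → W_7
  W_5 is a chain here and W_5 is conditioned on, so the path is blocked at W_5.
Path 3: W_4 → W_5 ← W_3 ← W_1 → W_7
  W_3 is a chain here and W_3 is conditioned on, so the path is blocked at W_3.
Since every path is blocked, d-separation holds.

Yes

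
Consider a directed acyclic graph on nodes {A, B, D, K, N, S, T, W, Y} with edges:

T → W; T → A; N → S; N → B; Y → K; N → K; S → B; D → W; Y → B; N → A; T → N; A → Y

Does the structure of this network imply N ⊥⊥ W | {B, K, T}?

Yes

Enumerating the 5 paths from N to W and testing each for blocking by {B, K, T}:
  1. N ← T → W — T:fork[blocks] ⇒ blocked
  2. N → S → B ← Y ← A ← T → W — S:chain[open]; B:collider[open]; Y:chain[open]; A:chain[open]; T:fork[blocks] ⇒ blocked
  3. N → A ← T → W — A:collider[open]; T:fork[blocks] ⇒ blocked
  4. N → B ← Y ← A ← T → W — B:collider[open]; Y:chain[open]; A:chain[open]; T:fork[blocks] ⇒ blocked
  5. N → K ← Y ← A ← T → W — K:collider[open]; Y:chain[open]; A:chain[open]; T:fork[blocks] ⇒ blocked
Since every path is blocked, d-separation holds.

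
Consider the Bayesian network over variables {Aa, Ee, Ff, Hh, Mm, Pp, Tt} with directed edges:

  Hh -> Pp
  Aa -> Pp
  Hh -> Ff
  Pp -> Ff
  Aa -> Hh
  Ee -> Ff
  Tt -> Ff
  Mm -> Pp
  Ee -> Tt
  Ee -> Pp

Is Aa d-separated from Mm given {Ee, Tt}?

Enumerating the 5 paths from Aa to Mm and testing each for blocking by {Ee, Tt}:
Path 1: Aa → Pp ← Mm
  Pp is a collider here and neither Pp nor any of its descendants is conditioned on, so the collider stays closed — the path is blocked at Pp.
Path 2: Aa → Hh → Pp ← Mm
  Pp is a collider here and neither Pp nor any of its descendants is conditioned on, so the collider stays closed — the path is blocked at Pp.
Path 3: Aa → Hh → Ff ← Ee → Pp ← Mm
  Ff is a collider here and neither Ff nor any of its descendants is conditioned on, so the collider stays closed — the path is blocked at Ff.
Path 4: Aa → Hh → Ff ← Tt ← Ee → Pp ← Mm
  Ff is a collider here and neither Ff nor any of its descendants is conditioned on, so the collider stays closed — the path is blocked at Ff.
Path 5: Aa → Hh → Ff ← Pp ← Mm
  Ff is a collider here and neither Ff nor any of its descendants is conditioned on, so the collider stays closed — the path is blocked at Ff.
All paths are blocked; Aa ⊥ Mm | {Ee, Tt} holds.

Yes — Aa and Mm are d-separated given {Ee, Tt}.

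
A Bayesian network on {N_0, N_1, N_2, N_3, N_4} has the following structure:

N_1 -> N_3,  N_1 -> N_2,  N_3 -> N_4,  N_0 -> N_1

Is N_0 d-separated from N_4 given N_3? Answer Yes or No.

There is one path between N_0 and N_4:
Path 1: N_0 → N_1 → N_3 → N_4
  N_3 is a chain here and N_3 is conditioned on, so the path is blocked at N_3.
Every path is blocked, so N_0 and N_4 are d-separated given {N_3}.

Yes — N_0 and N_4 are d-separated given {N_3}.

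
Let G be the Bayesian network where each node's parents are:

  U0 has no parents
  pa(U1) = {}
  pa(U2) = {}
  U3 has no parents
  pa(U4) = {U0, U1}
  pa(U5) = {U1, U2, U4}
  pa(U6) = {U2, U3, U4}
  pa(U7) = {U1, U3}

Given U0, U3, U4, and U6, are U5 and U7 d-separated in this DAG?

We examine all 6 paths between U5 and U7:
  1. U5 ← U4 → U6 ← U3 → U7 — U4:fork[blocks]; U6:collider[open]; U3:fork[blocks] ⇒ blocked
  2. U5 ← U4 ← U1 → U7 — U4:chain[blocks]; U1:fork[open] ⇒ blocked
  3. U5 ← U2 → U6 ← U4 ← U1 → U7 — U2:fork[open]; U6:collider[open]; U4:chain[blocks]; U1:fork[open] ⇒ blocked
  4. U5 ← U2 → U6 ← U3 → U7 — U2:fork[open]; U6:collider[open]; U3:fork[blocks] ⇒ blocked
  5. U5 ← U1 → U4 → U6 ← U3 → U7 — U1:fork[open]; U4:chain[blocks]; U6:collider[open]; U3:fork[blocks] ⇒ blocked
  6. U5 ← U1 → U7 — U1:fork[open] ⇒ active
At least one path is unblocked, so d-separation fails.

No — U5 and U7 are not d-separated given {U0, U3, U4, U6}.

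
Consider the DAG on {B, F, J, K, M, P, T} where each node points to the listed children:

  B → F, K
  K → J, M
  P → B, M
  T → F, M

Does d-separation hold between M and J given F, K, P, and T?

We examine all 3 paths between M and J:
Path 1: M ← P → B → K → J
  P is a fork here and P is conditioned on, so the path is blocked at P.
Path 2: M ← K → J
  K is a fork here and K is conditioned on, so the path is blocked at K.
Path 3: M ← T → F ← B → K → J
  T is a fork here and T is conditioned on, so the path is blocked at T.
Since every path is blocked, d-separation holds.

Yes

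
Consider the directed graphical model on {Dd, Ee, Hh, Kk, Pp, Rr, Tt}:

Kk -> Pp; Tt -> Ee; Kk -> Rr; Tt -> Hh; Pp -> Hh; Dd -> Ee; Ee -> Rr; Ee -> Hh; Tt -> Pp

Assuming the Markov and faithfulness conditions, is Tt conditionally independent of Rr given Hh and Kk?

6 paths connect Tt and Rr; each must be blocked for d-separation to hold:
Path 1: Tt → Hh ← Pp ← Kk → Rr
  Kk is a fork here and Kk is conditioned on, so the path is blocked at Kk.
Path 2: Tt → Hh ← Ee → Rr
  Hh is a collider and Hh is conditioned on, which opens it; Ee is a fork and Ee is not conditioned on — no node blocks this path, so it is active.
Path 3: Tt → Pp → Hh ← Ee → Rr
  Pp is a chain and Pp is not conditioned on; Hh is a collider and Hh is conditioned on, which opens it; Ee is a fork and Ee is not conditioned on — no node blocks this path, so it is active.
Path 4: Tt → Pp ← Kk → Rr
  Kk is a fork here and Kk is conditioned on, so the path is blocked at Kk.
Path 5: Tt → Ee → Hh ← Pp ← Kk → Rr
  Kk is a fork here and Kk is conditioned on, so the path is blocked at Kk.
Path 6: Tt → Ee → Rr
  Ee is a chain and Ee is not conditioned on — no node blocks this path, so it is active.
Since the path Tt → Hh ← Ee → Rr is active, Tt and Rr are not d-separated given {Hh, Kk}.

No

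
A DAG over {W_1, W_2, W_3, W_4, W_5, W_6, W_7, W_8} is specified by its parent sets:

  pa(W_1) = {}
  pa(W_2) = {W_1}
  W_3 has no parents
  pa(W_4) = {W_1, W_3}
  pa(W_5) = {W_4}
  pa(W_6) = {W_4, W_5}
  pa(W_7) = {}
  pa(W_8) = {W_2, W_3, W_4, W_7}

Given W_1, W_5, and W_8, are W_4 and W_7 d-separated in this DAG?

Enumerating the 3 paths from W_4 to W_7 and testing each for blocking by {W_1, W_5, W_8}:
  1. W_4 ← W_1 → W_2 → W_8 ← W_7 — W_1:fork[blocks]; W_2:chain[open]; W_8:collider[open] ⇒ blocked
  2. W_4 → W_8 ← W_7 — W_8:collider[open] ⇒ active
  3. W_4 ← W_3 → W_8 ← W_7 — W_3:fork[open]; W_8:collider[open] ⇒ active
At least one path is unblocked, so d-separation fails.

No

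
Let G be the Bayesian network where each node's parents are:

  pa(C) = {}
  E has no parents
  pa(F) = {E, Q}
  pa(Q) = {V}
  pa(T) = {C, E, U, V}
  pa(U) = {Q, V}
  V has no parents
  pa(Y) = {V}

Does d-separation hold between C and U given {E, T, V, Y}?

No — C and U are not d-separated given {E, T, V, Y}.

5 paths connect C and U; each must be blocked for d-separation to hold:
Path 1: C → T ← E → F ← Q ← V → U
  E is a fork here and E is conditioned on, so the path is blocked at E.
Path 2: C → T ← E → F ← Q → U
  E is a fork here and E is conditioned on, so the path is blocked at E.
Path 3: C → T ← V → Q → U
  V is a fork here and V is conditioned on, so the path is blocked at V.
Path 4: C → T ← V → U
  V is a fork here and V is conditioned on, so the path is blocked at V.
Path 5: C → T ← U
  T is a collider and T is conditioned on, which opens it — no node blocks this path, so it is active.
At least one path is unblocked, so d-separation fails.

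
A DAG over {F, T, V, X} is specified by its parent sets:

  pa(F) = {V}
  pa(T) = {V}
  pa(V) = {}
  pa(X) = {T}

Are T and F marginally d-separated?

No — T and F are not d-separated given ∅.

The only undirected path from T to F is:
Path 1: T ← V → F
  V is a fork and V is not conditioned on — no node blocks this path, so it is active.
At least one path is unblocked, so d-separation fails.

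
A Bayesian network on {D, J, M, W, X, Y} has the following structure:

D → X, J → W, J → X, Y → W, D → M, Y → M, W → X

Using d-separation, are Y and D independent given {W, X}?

No

We examine all 3 paths between Y and D:
Path 1: Y → W → X ← D
  W is a chain here and W is conditioned on, so the path is blocked at W.
Path 2: Y → W ← J → X ← D
  W is a collider and W is conditioned on, which opens it; J is a fork and J is not conditioned on; X is a collider and X is conditioned on, which opens it — no node blocks this path, so it is active.
Path 3: Y → M ← D
  M is a collider here and neither M nor any of its descendants is conditioned on, so the collider stays closed — the path is blocked at M.
Since the path Y → W ← J → X ← D is active, Y and D are not d-separated given {W, X}.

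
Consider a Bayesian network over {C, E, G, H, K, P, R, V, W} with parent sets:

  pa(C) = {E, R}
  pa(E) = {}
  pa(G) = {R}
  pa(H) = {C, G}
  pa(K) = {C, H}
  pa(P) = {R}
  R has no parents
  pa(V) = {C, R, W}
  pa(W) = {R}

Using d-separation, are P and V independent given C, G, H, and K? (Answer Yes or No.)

No

We examine all 5 paths between P and V:
Path 1: P ← R → G → H ← C → V
  G is a chain here and G is conditioned on, so the path is blocked at G.
Path 2: P ← R → G → H → K ← C → V
  G is a chain here and G is conditioned on, so the path is blocked at G.
Path 3: P ← R → C → V
  C is a chain here and C is conditioned on, so the path is blocked at C.
Path 4: P ← R → V
  R is a fork and R is not conditioned on — no node blocks this path, so it is active.
Path 5: P ← R → W → V
  R is a fork and R is not conditioned on; W is a chain and W is not conditioned on — no node blocks this path, so it is active.
At least one path is unblocked, so d-separation fails.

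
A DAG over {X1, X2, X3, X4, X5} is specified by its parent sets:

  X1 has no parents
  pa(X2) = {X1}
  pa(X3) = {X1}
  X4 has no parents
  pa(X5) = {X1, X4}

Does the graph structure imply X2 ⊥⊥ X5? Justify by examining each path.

The only undirected path from X2 to X5 is:
Path 1: X2 ← X1 → X5
  X1 is a fork and X1 is not conditioned on — no node blocks this path, so it is active.
Since the path X2 ← X1 → X5 is active, X2 and X5 are not d-separated given ∅.

No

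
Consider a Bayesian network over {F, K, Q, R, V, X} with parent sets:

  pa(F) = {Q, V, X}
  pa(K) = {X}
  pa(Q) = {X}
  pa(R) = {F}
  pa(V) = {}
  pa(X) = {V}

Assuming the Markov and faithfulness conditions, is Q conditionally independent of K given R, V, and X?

Yes

Enumerating the 3 paths from Q to K and testing each for blocking by {R, V, X}:
Path 1: Q ← X → K
  X is a fork here and X is conditioned on, so the path is blocked at X.
Path 2: Q → F ← X → K
  X is a fork here and X is conditioned on, so the path is blocked at X.
Path 3: Q → F ← V → X → K
  V is a fork here and V is conditioned on, so the path is blocked at V.
All paths are blocked; Q ⊥ K | {R, V, X} holds.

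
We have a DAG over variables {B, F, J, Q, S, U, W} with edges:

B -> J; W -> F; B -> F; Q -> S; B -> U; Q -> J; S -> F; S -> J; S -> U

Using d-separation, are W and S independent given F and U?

No — W and S are not d-separated given {F, U}.

We examine all 4 paths between W and S:
Path 1: W → F ← B → J ← S
  J is a collider here and neither J nor any of its descendants is conditioned on, so the collider stays closed — the path is blocked at J.
Path 2: W → F ← B → J ← Q → S
  J is a collider here and neither J nor any of its descendants is conditioned on, so the collider stays closed — the path is blocked at J.
Path 3: W → F ← B → U ← S
  F is a collider and F is conditioned on, which opens it; B is a fork and B is not conditioned on; U is a collider and U is conditioned on, which opens it — no node blocks this path, so it is active.
Path 4: W → F ← S
  F is a collider and F is conditioned on, which opens it — no node blocks this path, so it is active.
At least one path is unblocked, so d-separation fails.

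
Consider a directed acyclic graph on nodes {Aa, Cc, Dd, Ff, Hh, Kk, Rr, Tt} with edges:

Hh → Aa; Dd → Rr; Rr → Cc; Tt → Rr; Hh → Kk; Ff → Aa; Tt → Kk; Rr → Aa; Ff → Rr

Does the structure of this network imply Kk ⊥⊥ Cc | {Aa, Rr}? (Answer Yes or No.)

There are 3 undirected paths between Kk and Cc; checking each against the conditioning set {Aa, Rr}:
  1. Kk ← Tt → Rr → Cc — Tt:fork[open]; Rr:chain[blocks] ⇒ blocked
  2. Kk ← Hh → Aa ← Ff → Rr → Cc — Hh:fork[open]; Aa:collider[open]; Ff:fork[open]; Rr:chain[blocks] ⇒ blocked
  3. Kk ← Hh → Aa ← Rr → Cc — Hh:fork[open]; Aa:collider[open]; Rr:fork[blocks] ⇒ blocked
All paths are blocked; Kk ⊥ Cc | {Aa, Rr} holds.

Yes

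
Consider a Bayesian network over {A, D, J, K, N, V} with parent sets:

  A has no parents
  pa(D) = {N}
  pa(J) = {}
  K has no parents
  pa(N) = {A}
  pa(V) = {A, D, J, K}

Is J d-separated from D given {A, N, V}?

No

2 paths connect J and D; each must be blocked for d-separation to hold:
Path 1: J → V ← A → N → D
  A is a fork here and A is conditioned on, so the path is blocked at A.
Path 2: J → V ← D
  V is a collider and V is conditioned on, which opens it — no node blocks this path, so it is active.
At least one path is unblocked, so d-separation fails.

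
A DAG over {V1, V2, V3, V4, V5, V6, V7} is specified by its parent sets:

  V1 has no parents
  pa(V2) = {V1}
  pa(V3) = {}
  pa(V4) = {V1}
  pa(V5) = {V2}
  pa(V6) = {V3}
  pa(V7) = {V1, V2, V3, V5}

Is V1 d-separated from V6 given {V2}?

Yes

Enumerating the 3 paths from V1 to V6 and testing each for blocking by {V2}:
Path 1: V1 → V7 ← V3 → V6
  V7 is a collider here and neither V7 nor any of its descendants is conditioned on, so the collider stays closed — the path is blocked at V7.
Path 2: V1 → V2 → V5 → V7 ← V3 → V6
  V2 is a chain here and V2 is conditioned on, so the path is blocked at V2.
Path 3: V1 → V2 → V7 ← V3 → V6
  V2 is a chain here and V2 is conditioned on, so the path is blocked at V2.
All paths are blocked; V1 ⊥ V6 | {V2} holds.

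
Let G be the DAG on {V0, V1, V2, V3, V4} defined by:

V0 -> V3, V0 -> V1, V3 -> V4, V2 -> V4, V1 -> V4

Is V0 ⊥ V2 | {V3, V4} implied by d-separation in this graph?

Enumerating the 2 paths from V0 to V2 and testing each for blocking by {V3, V4}:
Path 1: V0 → V1 → V4 ← V2
  V1 is a chain and V1 is not conditioned on; V4 is a collider and V4 is conditioned on, which opens it — no node blocks this path, so it is active.
Path 2: V0 → V3 → V4 ← V2
  V3 is a chain here and V3 is conditioned on, so the path is blocked at V3.
Since the path V0 → V1 → V4 ← V2 is active, V0 and V2 are not d-separated given {V3, V4}.

No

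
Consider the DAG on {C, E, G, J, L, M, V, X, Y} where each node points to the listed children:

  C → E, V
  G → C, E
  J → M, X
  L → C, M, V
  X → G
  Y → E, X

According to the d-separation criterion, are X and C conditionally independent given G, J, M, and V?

Yes

We examine all 6 paths between X and C:
Path 1: X → G → C
  G is a chain here and G is conditioned on, so the path is blocked at G.
Path 2: X → G → E ← C
  G is a chain here and G is conditioned on, so the path is blocked at G.
Path 3: X ← Y → E ← G → C
  E is a collider here and neither E nor any of its descendants is conditioned on, so the collider stays closed — the path is blocked at E.
Path 4: X ← Y → E ← C
  E is a collider here and neither E nor any of its descendants is conditioned on, so the collider stays closed — the path is blocked at E.
Path 5: X ← J → M ← L → C
  J is a fork here and J is conditioned on, so the path is blocked at J.
Path 6: X ← J → M ← L → V ← C
  J is a fork here and J is conditioned on, so the path is blocked at J.
All paths are blocked; X ⊥ C | {G, J, M, V} holds.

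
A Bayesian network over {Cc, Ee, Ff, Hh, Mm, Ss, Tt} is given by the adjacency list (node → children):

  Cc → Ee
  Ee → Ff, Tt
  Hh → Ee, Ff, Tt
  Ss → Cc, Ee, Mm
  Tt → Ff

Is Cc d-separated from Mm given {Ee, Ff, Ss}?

We examine all 2 paths between Cc and Mm:
Path 1: Cc ← Ss → Mm
  Ss is a fork here and Ss is conditioned on, so the path is blocked at Ss.
Path 2: Cc → Ee ← Ss → Mm
  Ss is a fork here and Ss is conditioned on, so the path is blocked at Ss.
Since every path is blocked, d-separation holds.

Yes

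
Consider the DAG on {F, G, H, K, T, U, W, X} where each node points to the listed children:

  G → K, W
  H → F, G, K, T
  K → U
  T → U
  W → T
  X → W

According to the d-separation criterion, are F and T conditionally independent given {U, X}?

No

5 paths connect F and T; each must be blocked for d-separation to hold:
  1. F ← H → T — H:fork[open] ⇒ active
  2. F ← H → K → U ← T — H:fork[open]; K:chain[open]; U:collider[open] ⇒ active
  3. F ← H → K ← G → W → T — H:fork[open]; K:collider[open]; G:fork[open]; W:chain[open] ⇒ active
  4. F ← H → G → K → U ← T — H:fork[open]; G:chain[open]; K:chain[open]; U:collider[open] ⇒ active
  5. F ← H → G → W → T — H:fork[open]; G:chain[open]; W:chain[open] ⇒ active
Because an active path exists, F and T are not d-separated.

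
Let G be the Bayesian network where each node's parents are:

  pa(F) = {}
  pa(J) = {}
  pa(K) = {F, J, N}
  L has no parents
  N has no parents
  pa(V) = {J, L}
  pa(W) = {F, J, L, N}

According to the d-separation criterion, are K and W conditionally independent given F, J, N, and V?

Yes

4 paths connect K and W; each must be blocked for d-separation to hold:
Path 1: K ← F → W
  F is a fork here and F is conditioned on, so the path is blocked at F.
Path 2: K ← J → W
  J is a fork here and J is conditioned on, so the path is blocked at J.
Path 3: K ← J → V ← L → W
  J is a fork here and J is conditioned on, so the path is blocked at J.
Path 4: K ← N → W
  N is a fork here and N is conditioned on, so the path is blocked at N.
All paths are blocked; K ⊥ W | {F, J, N, V} holds.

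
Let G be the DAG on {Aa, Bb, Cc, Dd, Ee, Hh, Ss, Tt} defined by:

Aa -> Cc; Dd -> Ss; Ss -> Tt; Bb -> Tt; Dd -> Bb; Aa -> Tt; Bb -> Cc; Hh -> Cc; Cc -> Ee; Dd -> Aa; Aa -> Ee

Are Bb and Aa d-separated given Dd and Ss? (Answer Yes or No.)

Yes

6 paths connect Bb and Aa; each must be blocked for d-separation to hold:
Path 1: Bb → Cc ← Aa
  Cc is a collider here and neither Cc nor any of its descendants is conditioned on, so the collider stays closed — the path is blocked at Cc.
Path 2: Bb → Cc → Ee ← Aa
  Ee is a collider here and neither Ee nor any of its descendants is conditioned on, so the collider stays closed — the path is blocked at Ee.
Path 3: Bb → Tt ← Aa
  Tt is a collider here and neither Tt nor any of its descendants is conditioned on, so the collider stays closed — the path is blocked at Tt.
Path 4: Bb → Tt ← Ss ← Dd → Aa
  Tt is a collider here and neither Tt nor any of its descendants is conditioned on, so the collider stays closed — the path is blocked at Tt.
Path 5: Bb ← Dd → Aa
  Dd is a fork here and Dd is conditioned on, so the path is blocked at Dd.
Path 6: Bb ← Dd → Ss → Tt ← Aa
  Dd is a fork here and Dd is conditioned on, so the path is blocked at Dd.
All paths are blocked; Bb ⊥ Aa | {Dd, Ss} holds.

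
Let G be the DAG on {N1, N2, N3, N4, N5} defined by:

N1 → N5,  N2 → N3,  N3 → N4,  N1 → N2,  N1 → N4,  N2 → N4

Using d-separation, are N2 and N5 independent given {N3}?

There are 3 undirected paths between N2 and N5; checking each against the conditioning set {N3}:
  1. N2 → N4 ← N1 → N5 — N4:collider[blocks]; N1:fork[open] ⇒ blocked
  2. N2 → N3 → N4 ← N1 → N5 — N3:chain[blocks]; N4:collider[blocks]; N1:fork[open] ⇒ blocked
  3. N2 ← N1 → N5 — N1:fork[open] ⇒ active
Since the path N2 ← N1 → N5 is active, N2 and N5 are not d-separated given {N3}.

No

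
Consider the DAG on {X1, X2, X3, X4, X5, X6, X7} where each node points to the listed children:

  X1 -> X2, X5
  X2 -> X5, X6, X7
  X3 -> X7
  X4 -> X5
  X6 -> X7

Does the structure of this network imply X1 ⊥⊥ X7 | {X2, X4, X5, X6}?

Yes

4 paths connect X1 and X7; each must be blocked for d-separation to hold:
Path 1: X1 → X2 → X6 → X7
  X2 is a chain here and X2 is conditioned on, so the path is blocked at X2.
Path 2: X1 → X2 → X7
  X2 is a chain here and X2 is conditioned on, so the path is blocked at X2.
Path 3: X1 → X5 ← X2 → X6 → X7
  X2 is a fork here and X2 is conditioned on, so the path is blocked at X2.
Path 4: X1 → X5 ← X2 → X7
  X2 is a fork here and X2 is conditioned on, so the path is blocked at X2.
Since every path is blocked, d-separation holds.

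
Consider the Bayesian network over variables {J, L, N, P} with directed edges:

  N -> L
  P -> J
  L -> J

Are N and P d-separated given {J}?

There is one path between N and P:
Path 1: N → L → J ← P
  L is a chain and L is not conditioned on; J is a collider and J is conditioned on, which opens it — no node blocks this path, so it is active.
At least one path is unblocked, so d-separation fails.

No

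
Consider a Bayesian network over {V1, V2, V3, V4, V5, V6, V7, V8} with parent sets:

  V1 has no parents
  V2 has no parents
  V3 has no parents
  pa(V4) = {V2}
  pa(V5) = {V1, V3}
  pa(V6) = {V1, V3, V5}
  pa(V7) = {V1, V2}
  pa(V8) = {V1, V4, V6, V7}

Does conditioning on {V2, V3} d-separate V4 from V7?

Yes — V4 and V7 are d-separated given {V2, V3}.

6 paths connect V4 and V7; each must be blocked for d-separation to hold:
  1. V4 ← V2 → V7 — V2:fork[blocks] ⇒ blocked
  2. V4 → V8 ← V7 — V8:collider[blocks] ⇒ blocked
  3. V4 → V8 ← V6 ← V5 ← V1 → V7 — V8:collider[blocks]; V6:chain[open]; V5:chain[open]; V1:fork[open] ⇒ blocked
  4. V4 → V8 ← V6 ← V3 → V5 ← V1 → V7 — V8:collider[blocks]; V6:chain[open]; V3:fork[blocks]; V5:collider[blocks]; V1:fork[open] ⇒ blocked
  5. V4 → V8 ← V6 ← V1 → V7 — V8:collider[blocks]; V6:chain[open]; V1:fork[open] ⇒ blocked
  6. V4 → V8 ← V1 → V7 — V8:collider[blocks]; V1:fork[open] ⇒ blocked
Since every path is blocked, d-separation holds.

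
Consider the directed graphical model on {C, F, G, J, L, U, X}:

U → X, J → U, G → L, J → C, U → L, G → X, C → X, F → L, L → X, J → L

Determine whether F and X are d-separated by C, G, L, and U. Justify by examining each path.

Enumerating the 6 paths from F to X and testing each for blocking by {C, G, L, U}:
Path 1: F → L → X
  L is a chain here and L is conditioned on, so the path is blocked at L.
Path 2: F → L ← J → C → X
  C is a chain here and C is conditioned on, so the path is blocked at C.
Path 3: F → L ← J → U → X
  U is a chain here and U is conditioned on, so the path is blocked at U.
Path 4: F → L ← G → X
  G is a fork here and G is conditioned on, so the path is blocked at G.
Path 5: F → L ← U → X
  U is a fork here and U is conditioned on, so the path is blocked at U.
Path 6: F → L ← U ← J → C → X
  U is a chain here and U is conditioned on, so the path is blocked at U.
Since every path is blocked, d-separation holds.

Yes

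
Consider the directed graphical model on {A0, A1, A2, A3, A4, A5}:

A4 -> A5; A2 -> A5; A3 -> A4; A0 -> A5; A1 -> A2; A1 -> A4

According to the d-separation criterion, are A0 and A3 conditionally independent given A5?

There are 2 undirected paths between A0 and A3; checking each against the conditioning set {A5}:
  1. A0 → A5 ← A2 ← A1 → A4 ← A3 — A5:collider[open]; A2:chain[open]; A1:fork[open]; A4:collider[open] ⇒ active
  2. A0 → A5 ← A4 ← A3 — A5:collider[open]; A4:chain[open] ⇒ active
At least one path is unblocked, so d-separation fails.

No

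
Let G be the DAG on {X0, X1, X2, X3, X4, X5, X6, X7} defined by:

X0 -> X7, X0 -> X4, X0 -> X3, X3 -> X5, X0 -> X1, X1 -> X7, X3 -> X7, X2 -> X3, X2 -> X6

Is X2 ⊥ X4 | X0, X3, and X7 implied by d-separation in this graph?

3 paths connect X2 and X4; each must be blocked for d-separation to hold:
  1. X2 → X3 ← X0 → X4 — X3:collider[open]; X0:fork[blocks] ⇒ blocked
  2. X2 → X3 → X7 ← X0 → X4 — X3:chain[blocks]; X7:collider[open]; X0:fork[blocks] ⇒ blocked
  3. X2 → X3 → X7 ← X1 ← X0 → X4 — X3:chain[blocks]; X7:collider[open]; X1:chain[open]; X0:fork[blocks] ⇒ blocked
All paths are blocked; X2 ⊥ X4 | {X0, X3, X7} holds.

Yes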